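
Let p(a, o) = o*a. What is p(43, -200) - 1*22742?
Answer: -31342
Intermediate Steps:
p(a, o) = a*o
p(43, -200) - 1*22742 = 43*(-200) - 1*22742 = -8600 - 22742 = -31342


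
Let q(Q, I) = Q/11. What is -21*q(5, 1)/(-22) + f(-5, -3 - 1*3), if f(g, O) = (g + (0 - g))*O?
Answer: 105/242 ≈ 0.43388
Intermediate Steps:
q(Q, I) = Q/11 (q(Q, I) = Q*(1/11) = Q/11)
f(g, O) = 0 (f(g, O) = (g - g)*O = 0*O = 0)
-21*q(5, 1)/(-22) + f(-5, -3 - 1*3) = -21*(1/11)*5/(-22) + 0 = -105*(-1)/(11*22) + 0 = -21*(-5/242) + 0 = 105/242 + 0 = 105/242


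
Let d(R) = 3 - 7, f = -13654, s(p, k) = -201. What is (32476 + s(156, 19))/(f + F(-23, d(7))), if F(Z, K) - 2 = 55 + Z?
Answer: -6455/2724 ≈ -2.3697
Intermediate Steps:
d(R) = -4
F(Z, K) = 57 + Z (F(Z, K) = 2 + (55 + Z) = 57 + Z)
(32476 + s(156, 19))/(f + F(-23, d(7))) = (32476 - 201)/(-13654 + (57 - 23)) = 32275/(-13654 + 34) = 32275/(-13620) = 32275*(-1/13620) = -6455/2724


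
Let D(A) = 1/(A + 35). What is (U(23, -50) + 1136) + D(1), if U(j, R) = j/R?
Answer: 1022011/900 ≈ 1135.6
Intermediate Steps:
D(A) = 1/(35 + A)
(U(23, -50) + 1136) + D(1) = (23/(-50) + 1136) + 1/(35 + 1) = (23*(-1/50) + 1136) + 1/36 = (-23/50 + 1136) + 1/36 = 56777/50 + 1/36 = 1022011/900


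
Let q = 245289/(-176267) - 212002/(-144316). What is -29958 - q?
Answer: -381039009378793/12719074186 ≈ -29958.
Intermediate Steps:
q = 984914605/12719074186 (q = 245289*(-1/176267) - 212002*(-1/144316) = -245289/176267 + 106001/72158 = 984914605/12719074186 ≈ 0.077436)
-29958 - q = -29958 - 1*984914605/12719074186 = -29958 - 984914605/12719074186 = -381039009378793/12719074186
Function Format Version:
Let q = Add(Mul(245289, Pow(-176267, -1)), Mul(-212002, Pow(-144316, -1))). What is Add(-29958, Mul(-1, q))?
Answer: Rational(-381039009378793, 12719074186) ≈ -29958.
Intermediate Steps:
q = Rational(984914605, 12719074186) (q = Add(Mul(245289, Rational(-1, 176267)), Mul(-212002, Rational(-1, 144316))) = Add(Rational(-245289, 176267), Rational(106001, 72158)) = Rational(984914605, 12719074186) ≈ 0.077436)
Add(-29958, Mul(-1, q)) = Add(-29958, Mul(-1, Rational(984914605, 12719074186))) = Add(-29958, Rational(-984914605, 12719074186)) = Rational(-381039009378793, 12719074186)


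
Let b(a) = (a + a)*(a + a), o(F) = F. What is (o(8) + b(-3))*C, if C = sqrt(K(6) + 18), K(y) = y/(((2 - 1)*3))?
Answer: 88*sqrt(5) ≈ 196.77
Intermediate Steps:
K(y) = y/3 (K(y) = y/((1*3)) = y/3)
C = 2*sqrt(5) (C = sqrt((1/3)*6 + 18) = sqrt(2 + 18) = sqrt(20) = 2*sqrt(5) ≈ 4.4721)
b(a) = 4*a**2 (b(a) = (2*a)*(2*a) = 4*a**2)
(o(8) + b(-3))*C = (8 + 4*(-3)**2)*(2*sqrt(5)) = (8 + 4*9)*(2*sqrt(5)) = (8 + 36)*(2*sqrt(5)) = 44*(2*sqrt(5)) = 88*sqrt(5)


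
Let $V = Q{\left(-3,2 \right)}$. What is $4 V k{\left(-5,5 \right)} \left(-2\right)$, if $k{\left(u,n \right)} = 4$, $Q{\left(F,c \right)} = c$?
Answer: $-64$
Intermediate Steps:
$V = 2$
$4 V k{\left(-5,5 \right)} \left(-2\right) = 4 \cdot 2 \cdot 4 \left(-2\right) = 8 \left(-8\right) = -64$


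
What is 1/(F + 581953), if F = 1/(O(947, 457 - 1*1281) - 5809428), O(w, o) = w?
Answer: 5808481/3380262943392 ≈ 1.7184e-6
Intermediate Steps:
F = -1/5808481 (F = 1/(947 - 5809428) = 1/(-5808481) = -1/5808481 ≈ -1.7216e-7)
1/(F + 581953) = 1/(-1/5808481 + 581953) = 1/(3380262943392/5808481) = 5808481/3380262943392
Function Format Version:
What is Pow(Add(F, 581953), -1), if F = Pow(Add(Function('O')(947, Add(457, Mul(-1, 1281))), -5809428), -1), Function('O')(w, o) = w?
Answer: Rational(5808481, 3380262943392) ≈ 1.7184e-6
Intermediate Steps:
F = Rational(-1, 5808481) (F = Pow(Add(947, -5809428), -1) = Pow(-5808481, -1) = Rational(-1, 5808481) ≈ -1.7216e-7)
Pow(Add(F, 581953), -1) = Pow(Add(Rational(-1, 5808481), 581953), -1) = Pow(Rational(3380262943392, 5808481), -1) = Rational(5808481, 3380262943392)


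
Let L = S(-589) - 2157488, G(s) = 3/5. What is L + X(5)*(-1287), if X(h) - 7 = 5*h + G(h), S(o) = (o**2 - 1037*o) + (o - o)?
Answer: -6208651/5 ≈ -1.2417e+6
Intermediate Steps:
G(s) = 3/5 (G(s) = 3*(1/5) = 3/5)
S(o) = o**2 - 1037*o (S(o) = (o**2 - 1037*o) + 0 = o**2 - 1037*o)
X(h) = 38/5 + 5*h (X(h) = 7 + (5*h + 3/5) = 7 + (3/5 + 5*h) = 38/5 + 5*h)
L = -1199774 (L = -589*(-1037 - 589) - 2157488 = -589*(-1626) - 2157488 = 957714 - 2157488 = -1199774)
L + X(5)*(-1287) = -1199774 + (38/5 + 5*5)*(-1287) = -1199774 + (38/5 + 25)*(-1287) = -1199774 + (163/5)*(-1287) = -1199774 - 209781/5 = -6208651/5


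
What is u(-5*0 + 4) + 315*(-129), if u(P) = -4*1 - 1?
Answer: -40640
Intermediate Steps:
u(P) = -5 (u(P) = -4 - 1 = -5)
u(-5*0 + 4) + 315*(-129) = -5 + 315*(-129) = -5 - 40635 = -40640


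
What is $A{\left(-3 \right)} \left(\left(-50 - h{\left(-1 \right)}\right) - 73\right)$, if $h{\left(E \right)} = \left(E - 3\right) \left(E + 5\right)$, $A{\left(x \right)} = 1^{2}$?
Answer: $-107$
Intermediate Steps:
$A{\left(x \right)} = 1$
$h{\left(E \right)} = \left(-3 + E\right) \left(5 + E\right)$
$A{\left(-3 \right)} \left(\left(-50 - h{\left(-1 \right)}\right) - 73\right) = 1 \left(\left(-50 - \left(-15 + \left(-1\right)^{2} + 2 \left(-1\right)\right)\right) - 73\right) = 1 \left(\left(-50 - \left(-15 + 1 - 2\right)\right) - 73\right) = 1 \left(\left(-50 - -16\right) - 73\right) = 1 \left(\left(-50 + 16\right) - 73\right) = 1 \left(-34 - 73\right) = 1 \left(-107\right) = -107$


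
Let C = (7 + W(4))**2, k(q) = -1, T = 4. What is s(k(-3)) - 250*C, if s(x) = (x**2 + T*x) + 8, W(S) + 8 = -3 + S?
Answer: 5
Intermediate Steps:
W(S) = -11 + S (W(S) = -8 + (-3 + S) = -11 + S)
s(x) = 8 + x**2 + 4*x (s(x) = (x**2 + 4*x) + 8 = 8 + x**2 + 4*x)
C = 0 (C = (7 + (-11 + 4))**2 = (7 - 7)**2 = 0**2 = 0)
s(k(-3)) - 250*C = (8 + (-1)**2 + 4*(-1)) - 250*0 = (8 + 1 - 4) + 0 = 5 + 0 = 5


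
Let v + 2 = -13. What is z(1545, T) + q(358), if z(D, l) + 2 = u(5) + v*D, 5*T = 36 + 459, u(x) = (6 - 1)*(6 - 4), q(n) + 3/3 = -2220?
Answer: -25388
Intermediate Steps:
q(n) = -2221 (q(n) = -1 - 2220 = -2221)
v = -15 (v = -2 - 13 = -15)
u(x) = 10 (u(x) = 5*2 = 10)
T = 99 (T = (36 + 459)/5 = (1/5)*495 = 99)
z(D, l) = 8 - 15*D (z(D, l) = -2 + (10 - 15*D) = 8 - 15*D)
z(1545, T) + q(358) = (8 - 15*1545) - 2221 = (8 - 23175) - 2221 = -23167 - 2221 = -25388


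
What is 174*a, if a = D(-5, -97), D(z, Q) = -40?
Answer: -6960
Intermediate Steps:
a = -40
174*a = 174*(-40) = -6960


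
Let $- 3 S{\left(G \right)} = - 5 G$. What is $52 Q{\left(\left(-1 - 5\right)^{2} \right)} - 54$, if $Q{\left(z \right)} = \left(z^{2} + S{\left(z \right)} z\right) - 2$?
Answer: $179554$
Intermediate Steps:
$S{\left(G \right)} = \frac{5 G}{3}$ ($S{\left(G \right)} = - \frac{\left(-5\right) G}{3} = \frac{5 G}{3}$)
$Q{\left(z \right)} = -2 + \frac{8 z^{2}}{3}$ ($Q{\left(z \right)} = \left(z^{2} + \frac{5 z}{3} z\right) - 2 = \left(z^{2} + \frac{5 z^{2}}{3}\right) - 2 = \frac{8 z^{2}}{3} - 2 = -2 + \frac{8 z^{2}}{3}$)
$52 Q{\left(\left(-1 - 5\right)^{2} \right)} - 54 = 52 \left(-2 + \frac{8 \left(\left(-1 - 5\right)^{2}\right)^{2}}{3}\right) - 54 = 52 \left(-2 + \frac{8 \left(\left(-6\right)^{2}\right)^{2}}{3}\right) - 54 = 52 \left(-2 + \frac{8 \cdot 36^{2}}{3}\right) - 54 = 52 \left(-2 + \frac{8}{3} \cdot 1296\right) - 54 = 52 \left(-2 + 3456\right) - 54 = 52 \cdot 3454 - 54 = 179608 - 54 = 179554$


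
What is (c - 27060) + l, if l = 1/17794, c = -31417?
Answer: -1040539737/17794 ≈ -58477.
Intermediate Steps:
l = 1/17794 ≈ 5.6199e-5
(c - 27060) + l = (-31417 - 27060) + 1/17794 = -58477 + 1/17794 = -1040539737/17794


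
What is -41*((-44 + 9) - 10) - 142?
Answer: 1703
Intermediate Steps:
-41*((-44 + 9) - 10) - 142 = -41*(-35 - 10) - 142 = -41*(-45) - 142 = 1845 - 142 = 1703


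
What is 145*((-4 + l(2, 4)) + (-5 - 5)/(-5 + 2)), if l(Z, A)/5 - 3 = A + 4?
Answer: 23635/3 ≈ 7878.3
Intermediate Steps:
l(Z, A) = 35 + 5*A (l(Z, A) = 15 + 5*(A + 4) = 15 + 5*(4 + A) = 15 + (20 + 5*A) = 35 + 5*A)
145*((-4 + l(2, 4)) + (-5 - 5)/(-5 + 2)) = 145*((-4 + (35 + 5*4)) + (-5 - 5)/(-5 + 2)) = 145*((-4 + (35 + 20)) - 10/(-3)) = 145*((-4 + 55) - 10*(-⅓)) = 145*(51 + 10/3) = 145*(163/3) = 23635/3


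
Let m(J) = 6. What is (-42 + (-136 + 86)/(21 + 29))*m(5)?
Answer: -258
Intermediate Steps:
(-42 + (-136 + 86)/(21 + 29))*m(5) = (-42 + (-136 + 86)/(21 + 29))*6 = (-42 - 50/50)*6 = (-42 - 50*1/50)*6 = (-42 - 1)*6 = -43*6 = -258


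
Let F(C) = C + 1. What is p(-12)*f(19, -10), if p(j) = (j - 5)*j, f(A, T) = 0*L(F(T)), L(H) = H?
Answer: 0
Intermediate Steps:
F(C) = 1 + C
f(A, T) = 0 (f(A, T) = 0*(1 + T) = 0)
p(j) = j*(-5 + j) (p(j) = (-5 + j)*j = j*(-5 + j))
p(-12)*f(19, -10) = -12*(-5 - 12)*0 = -12*(-17)*0 = 204*0 = 0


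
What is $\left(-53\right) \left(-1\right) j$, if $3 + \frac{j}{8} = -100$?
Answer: $-43672$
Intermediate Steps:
$j = -824$ ($j = -24 + 8 \left(-100\right) = -24 - 800 = -824$)
$\left(-53\right) \left(-1\right) j = \left(-53\right) \left(-1\right) \left(-824\right) = 53 \left(-824\right) = -43672$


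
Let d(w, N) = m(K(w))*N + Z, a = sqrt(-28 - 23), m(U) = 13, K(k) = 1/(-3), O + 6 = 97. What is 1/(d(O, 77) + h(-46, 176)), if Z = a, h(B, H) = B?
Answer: 955/912076 - I*sqrt(51)/912076 ≈ 0.0010471 - 7.8299e-6*I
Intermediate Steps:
O = 91 (O = -6 + 97 = 91)
K(k) = -1/3
a = I*sqrt(51) (a = sqrt(-51) = I*sqrt(51) ≈ 7.1414*I)
Z = I*sqrt(51) ≈ 7.1414*I
d(w, N) = 13*N + I*sqrt(51)
1/(d(O, 77) + h(-46, 176)) = 1/((13*77 + I*sqrt(51)) - 46) = 1/((1001 + I*sqrt(51)) - 46) = 1/(955 + I*sqrt(51))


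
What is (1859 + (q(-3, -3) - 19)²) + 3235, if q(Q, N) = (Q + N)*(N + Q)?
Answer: 5383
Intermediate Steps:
q(Q, N) = (N + Q)² (q(Q, N) = (N + Q)*(N + Q) = (N + Q)²)
(1859 + (q(-3, -3) - 19)²) + 3235 = (1859 + ((-3 - 3)² - 19)²) + 3235 = (1859 + ((-6)² - 19)²) + 3235 = (1859 + (36 - 19)²) + 3235 = (1859 + 17²) + 3235 = (1859 + 289) + 3235 = 2148 + 3235 = 5383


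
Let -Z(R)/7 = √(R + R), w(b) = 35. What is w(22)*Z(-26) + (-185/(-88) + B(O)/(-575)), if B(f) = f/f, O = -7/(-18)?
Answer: 106287/50600 - 490*I*√13 ≈ 2.1005 - 1766.7*I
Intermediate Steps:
Z(R) = -7*√2*√R (Z(R) = -7*√(R + R) = -7*√2*√R)
O = 7/18 (O = -7*(-1/18) = 7/18 ≈ 0.38889)
B(f) = 1
w(22)*Z(-26) + (-185/(-88) + B(O)/(-575)) = 35*(-7*√2*√(-26)) + (-185/(-88) + 1/(-575)) = 35*(-7*√2*I*√26) + (-185*(-1/88) + 1*(-1/575)) = 35*(-14*I*√13) + (185/88 - 1/575) = -490*I*√13 + 106287/50600 = 106287/50600 - 490*I*√13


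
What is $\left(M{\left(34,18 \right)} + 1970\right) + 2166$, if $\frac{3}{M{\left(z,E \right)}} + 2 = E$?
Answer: $\frac{66179}{16} \approx 4136.2$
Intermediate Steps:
$M{\left(z,E \right)} = \frac{3}{-2 + E}$
$\left(M{\left(34,18 \right)} + 1970\right) + 2166 = \left(\frac{3}{-2 + 18} + 1970\right) + 2166 = \left(\frac{3}{16} + 1970\right) + 2166 = \frac{31523}{16} + 2166 = \frac{66179}{16}$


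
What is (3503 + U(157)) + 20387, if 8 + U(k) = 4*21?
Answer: 23966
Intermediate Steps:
U(k) = 76 (U(k) = -8 + 4*21 = -8 + 84 = 76)
(3503 + U(157)) + 20387 = (3503 + 76) + 20387 = 3579 + 20387 = 23966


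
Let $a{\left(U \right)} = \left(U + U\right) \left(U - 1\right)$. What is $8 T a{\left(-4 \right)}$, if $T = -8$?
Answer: $-2560$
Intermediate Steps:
$a{\left(U \right)} = 2 U \left(-1 + U\right)$
$8 T a{\left(-4 \right)} = 8 \left(-8\right) 2 \left(-4\right) \left(-1 - 4\right) = - 64 \cdot 2 \left(-4\right) \left(-5\right) = \left(-64\right) 40 = -2560$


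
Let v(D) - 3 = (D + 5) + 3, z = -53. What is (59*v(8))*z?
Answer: -59413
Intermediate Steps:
v(D) = 11 + D (v(D) = 3 + ((D + 5) + 3) = 3 + ((5 + D) + 3) = 3 + (8 + D) = 11 + D)
(59*v(8))*z = (59*(11 + 8))*(-53) = (59*19)*(-53) = 1121*(-53) = -59413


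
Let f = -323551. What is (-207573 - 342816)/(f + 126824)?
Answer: 550389/196727 ≈ 2.7977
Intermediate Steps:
(-207573 - 342816)/(f + 126824) = (-207573 - 342816)/(-323551 + 126824) = -550389/(-196727) = -550389*(-1/196727) = 550389/196727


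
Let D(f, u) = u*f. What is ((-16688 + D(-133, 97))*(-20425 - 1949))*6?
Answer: 3972145716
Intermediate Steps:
D(f, u) = f*u
((-16688 + D(-133, 97))*(-20425 - 1949))*6 = ((-16688 - 133*97)*(-20425 - 1949))*6 = ((-16688 - 12901)*(-22374))*6 = -29589*(-22374)*6 = 662024286*6 = 3972145716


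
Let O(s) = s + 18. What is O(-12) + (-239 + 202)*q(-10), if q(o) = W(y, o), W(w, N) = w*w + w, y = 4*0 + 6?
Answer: -1548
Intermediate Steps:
y = 6 (y = 0 + 6 = 6)
W(w, N) = w + w² (W(w, N) = w² + w = w + w²)
O(s) = 18 + s
q(o) = 42 (q(o) = 6*(1 + 6) = 6*7 = 42)
O(-12) + (-239 + 202)*q(-10) = (18 - 12) + (-239 + 202)*42 = 6 - 37*42 = 6 - 1554 = -1548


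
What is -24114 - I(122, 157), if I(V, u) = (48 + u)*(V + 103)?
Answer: -70239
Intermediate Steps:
I(V, u) = (48 + u)*(103 + V)
-24114 - I(122, 157) = -24114 - (4944 + 48*122 + 103*157 + 122*157) = -24114 - (4944 + 5856 + 16171 + 19154) = -24114 - 1*46125 = -24114 - 46125 = -70239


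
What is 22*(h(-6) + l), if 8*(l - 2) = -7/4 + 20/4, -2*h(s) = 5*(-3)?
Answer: 3487/16 ≈ 217.94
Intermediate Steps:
h(s) = 15/2 (h(s) = -5*(-3)/2 = -½*(-15) = 15/2)
l = 77/32 (l = 2 + (-7/4 + 20/4)/8 = 2 + (-7*¼ + 20*(¼))/8 = 2 + (-7/4 + 5)/8 = 2 + (⅛)*(13/4) = 2 + 13/32 = 77/32 ≈ 2.4063)
22*(h(-6) + l) = 22*(15/2 + 77/32) = 22*(317/32) = 3487/16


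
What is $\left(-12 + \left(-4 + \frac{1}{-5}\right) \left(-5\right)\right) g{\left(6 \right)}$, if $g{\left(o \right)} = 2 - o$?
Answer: $-36$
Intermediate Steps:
$\left(-12 + \left(-4 + \frac{1}{-5}\right) \left(-5\right)\right) g{\left(6 \right)} = \left(-12 + \left(-4 + \frac{1}{-5}\right) \left(-5\right)\right) \left(2 - 6\right) = \left(-12 + \left(-4 - \frac{1}{5}\right) \left(-5\right)\right) \left(2 - 6\right) = \left(-12 - -21\right) \left(-4\right) = \left(-12 + 21\right) \left(-4\right) = 9 \left(-4\right) = -36$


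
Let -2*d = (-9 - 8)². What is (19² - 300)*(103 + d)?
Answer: -5063/2 ≈ -2531.5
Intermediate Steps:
d = -289/2 (d = -(-9 - 8)²/2 = -½*(-17)² = -½*289 = -289/2 ≈ -144.50)
(19² - 300)*(103 + d) = (19² - 300)*(103 - 289/2) = (361 - 300)*(-83/2) = 61*(-83/2) = -5063/2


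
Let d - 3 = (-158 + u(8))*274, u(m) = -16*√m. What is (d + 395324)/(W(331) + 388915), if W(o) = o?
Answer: 352035/389246 - 4384*√2/194623 ≈ 0.87255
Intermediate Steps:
d = -43289 - 8768*√2 (d = 3 + (-158 - 32*√2)*274 = 3 + (-43292 - 8768*√2) = -43289 - 8768*√2 ≈ -55689.)
(d + 395324)/(W(331) + 388915) = ((-43289 - 8768*√2) + 395324)/(331 + 388915) = (352035 - 8768*√2)/389246 = (352035 - 8768*√2)*(1/389246) = 352035/389246 - 4384*√2/194623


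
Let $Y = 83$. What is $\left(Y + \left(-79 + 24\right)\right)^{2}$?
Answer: $784$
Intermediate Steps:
$\left(Y + \left(-79 + 24\right)\right)^{2} = \left(83 + \left(-79 + 24\right)\right)^{2} = \left(83 - 55\right)^{2} = 28^{2} = 784$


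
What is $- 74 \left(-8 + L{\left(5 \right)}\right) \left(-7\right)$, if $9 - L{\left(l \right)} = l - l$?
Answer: $518$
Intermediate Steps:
$L{\left(l \right)} = 9$ ($L{\left(l \right)} = 9 - \left(l - l\right) = 9 - 0 = 9 + 0 = 9$)
$- 74 \left(-8 + L{\left(5 \right)}\right) \left(-7\right) = - 74 \left(-8 + 9\right) \left(-7\right) = - 74 \cdot 1 \left(-7\right) = \left(-74\right) \left(-7\right) = 518$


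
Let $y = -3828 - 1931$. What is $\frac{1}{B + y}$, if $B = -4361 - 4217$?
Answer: $- \frac{1}{14337} \approx -6.975 \cdot 10^{-5}$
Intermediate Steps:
$B = -8578$ ($B = -4361 - 4217 = -8578$)
$y = -5759$ ($y = -3828 - 1931 = -5759$)
$\frac{1}{B + y} = \frac{1}{-8578 - 5759} = \frac{1}{-14337} = - \frac{1}{14337}$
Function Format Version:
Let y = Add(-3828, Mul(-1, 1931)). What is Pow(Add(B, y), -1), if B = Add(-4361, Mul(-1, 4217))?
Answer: Rational(-1, 14337) ≈ -6.9750e-5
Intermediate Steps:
B = -8578 (B = Add(-4361, -4217) = -8578)
y = -5759 (y = Add(-3828, -1931) = -5759)
Pow(Add(B, y), -1) = Pow(Add(-8578, -5759), -1) = Pow(-14337, -1) = Rational(-1, 14337)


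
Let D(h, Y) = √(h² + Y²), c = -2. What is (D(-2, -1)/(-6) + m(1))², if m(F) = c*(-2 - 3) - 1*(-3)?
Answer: (78 - √5)²/36 ≈ 159.45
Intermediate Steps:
D(h, Y) = √(Y² + h²)
m(F) = 13 (m(F) = -2*(-2 - 3) - 1*(-3) = -2*(-5) + 3 = 10 + 3 = 13)
(D(-2, -1)/(-6) + m(1))² = (√((-1)² + (-2)²)/(-6) + 13)² = (√(1 + 4)*(-⅙) + 13)² = (√5*(-⅙) + 13)² = (-√5/6 + 13)² = (13 - √5/6)²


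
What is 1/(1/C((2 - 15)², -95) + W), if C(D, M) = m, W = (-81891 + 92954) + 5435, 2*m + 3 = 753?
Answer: 375/6186751 ≈ 6.0613e-5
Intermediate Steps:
m = 375 (m = -3/2 + (½)*753 = -3/2 + 753/2 = 375)
W = 16498 (W = 11063 + 5435 = 16498)
C(D, M) = 375
1/(1/C((2 - 15)², -95) + W) = 1/(1/375 + 16498) = 1/(6186751/375) = 375/6186751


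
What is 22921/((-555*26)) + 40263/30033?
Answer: -11932367/48152910 ≈ -0.24780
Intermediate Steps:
22921/((-555*26)) + 40263/30033 = 22921/(-14430) + 40263*(1/30033) = 22921*(-1/14430) + 13421/10011 = -22921/14430 + 13421/10011 = -11932367/48152910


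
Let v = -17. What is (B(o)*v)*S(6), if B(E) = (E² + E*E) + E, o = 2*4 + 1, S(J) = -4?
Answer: 11628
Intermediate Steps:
o = 9 (o = 8 + 1 = 9)
B(E) = E + 2*E² (B(E) = (E² + E²) + E = 2*E² + E = E + 2*E²)
(B(o)*v)*S(6) = ((9*(1 + 2*9))*(-17))*(-4) = ((9*(1 + 18))*(-17))*(-4) = ((9*19)*(-17))*(-4) = (171*(-17))*(-4) = -2907*(-4) = 11628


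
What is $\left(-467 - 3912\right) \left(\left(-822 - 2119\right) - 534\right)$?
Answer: $15217025$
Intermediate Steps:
$\left(-467 - 3912\right) \left(\left(-822 - 2119\right) - 534\right) = - 4379 \left(\left(-822 - 2119\right) + \left(-2377 + 1843\right)\right) = - 4379 \left(-2941 - 534\right) = \left(-4379\right) \left(-3475\right) = 15217025$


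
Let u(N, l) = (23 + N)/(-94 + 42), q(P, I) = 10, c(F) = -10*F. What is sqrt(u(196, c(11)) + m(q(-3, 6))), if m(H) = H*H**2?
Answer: sqrt(673153)/26 ≈ 31.556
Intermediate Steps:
u(N, l) = -23/52 - N/52 (u(N, l) = (23 + N)/(-52) = (23 + N)*(-1/52) = -23/52 - N/52)
m(H) = H**3
sqrt(u(196, c(11)) + m(q(-3, 6))) = sqrt((-23/52 - 1/52*196) + 10**3) = sqrt((-23/52 - 49/13) + 1000) = sqrt(-219/52 + 1000) = sqrt(51781/52) = sqrt(673153)/26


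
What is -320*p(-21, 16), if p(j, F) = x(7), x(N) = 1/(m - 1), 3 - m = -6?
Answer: -40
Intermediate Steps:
m = 9 (m = 3 - 1*(-6) = 3 + 6 = 9)
x(N) = ⅛ (x(N) = 1/(9 - 1) = 1/8 = ⅛)
p(j, F) = ⅛
-320*p(-21, 16) = -320*⅛ = -40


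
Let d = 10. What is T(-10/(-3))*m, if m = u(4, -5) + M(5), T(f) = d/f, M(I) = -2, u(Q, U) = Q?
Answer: 6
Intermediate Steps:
T(f) = 10/f
m = 2 (m = 4 - 2 = 2)
T(-10/(-3))*m = (10/((-10/(-3))))*2 = (10/((-10*(-1/3))))*2 = (10/(10/3))*2 = (10*(3/10))*2 = 3*2 = 6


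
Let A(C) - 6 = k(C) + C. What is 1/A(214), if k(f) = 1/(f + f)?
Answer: 428/94161 ≈ 0.0045454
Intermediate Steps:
k(f) = 1/(2*f)
A(C) = 6 + C + 1/(2*C) (A(C) = 6 + (1/(2*C) + C) = 6 + (C + 1/(2*C)) = 6 + C + 1/(2*C))
1/A(214) = 1/(6 + 214 + (½)/214) = 1/(6 + 214 + (½)*(1/214)) = 1/(6 + 214 + 1/428) = 1/(94161/428) = 428/94161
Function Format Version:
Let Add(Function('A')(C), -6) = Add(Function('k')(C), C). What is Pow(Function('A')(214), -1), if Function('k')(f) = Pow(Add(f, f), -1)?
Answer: Rational(428, 94161) ≈ 0.0045454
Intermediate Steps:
Function('k')(f) = Mul(Rational(1, 2), Pow(f, -1)) (Function('k')(f) = Pow(Mul(2, f), -1) = Mul(Rational(1, 2), Pow(f, -1)))
Function('A')(C) = Add(6, C, Mul(Rational(1, 2), Pow(C, -1))) (Function('A')(C) = Add(6, Add(Mul(Rational(1, 2), Pow(C, -1)), C)) = Add(6, Add(C, Mul(Rational(1, 2), Pow(C, -1)))) = Add(6, C, Mul(Rational(1, 2), Pow(C, -1))))
Pow(Function('A')(214), -1) = Pow(Add(6, 214, Mul(Rational(1, 2), Pow(214, -1))), -1) = Pow(Add(6, 214, Mul(Rational(1, 2), Rational(1, 214))), -1) = Pow(Add(6, 214, Rational(1, 428)), -1) = Pow(Rational(94161, 428), -1) = Rational(428, 94161)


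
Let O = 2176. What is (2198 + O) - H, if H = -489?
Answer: 4863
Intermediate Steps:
(2198 + O) - H = (2198 + 2176) - 1*(-489) = 4374 + 489 = 4863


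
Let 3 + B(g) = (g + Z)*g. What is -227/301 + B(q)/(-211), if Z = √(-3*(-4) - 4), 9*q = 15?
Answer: -430471/571599 - 10*√2/633 ≈ -0.77544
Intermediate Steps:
q = 5/3 (q = (⅑)*15 = 5/3 ≈ 1.6667)
Z = 2*√2 (Z = √(12 - 4) = √8 = 2*√2 ≈ 2.8284)
B(g) = -3 + g*(g + 2*√2) (B(g) = -3 + (g + 2*√2)*g = -3 + g*(g + 2*√2))
-227/301 + B(q)/(-211) = -227/301 + (-3 + (5/3)² + 2*(5/3)*√2)/(-211) = -227*1/301 + (-3 + 25/9 + 10*√2/3)*(-1/211) = -227/301 + (-2/9 + 10*√2/3)*(-1/211) = -227/301 + (2/1899 - 10*√2/633) = -430471/571599 - 10*√2/633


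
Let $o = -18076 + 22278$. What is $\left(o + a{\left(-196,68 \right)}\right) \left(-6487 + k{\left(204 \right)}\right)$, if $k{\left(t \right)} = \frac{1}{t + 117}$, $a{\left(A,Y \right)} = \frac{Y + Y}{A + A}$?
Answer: $- \frac{142903786402}{5243} \approx -2.7256 \cdot 10^{7}$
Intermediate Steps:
$o = 4202$
$a{\left(A,Y \right)} = \frac{Y}{A}$ ($a{\left(A,Y \right)} = \frac{2 Y}{2 A} = 2 Y \frac{1}{2 A} = \frac{Y}{A}$)
$k{\left(t \right)} = \frac{1}{117 + t}$
$\left(o + a{\left(-196,68 \right)}\right) \left(-6487 + k{\left(204 \right)}\right) = \left(4202 + \frac{68}{-196}\right) \left(-6487 + \frac{1}{117 + 204}\right) = \left(4202 + 68 \left(- \frac{1}{196}\right)\right) \left(-6487 + \frac{1}{321}\right) = \left(4202 - \frac{17}{49}\right) \left(-6487 + \frac{1}{321}\right) = \frac{205881}{49} \left(- \frac{2082326}{321}\right) = - \frac{142903786402}{5243}$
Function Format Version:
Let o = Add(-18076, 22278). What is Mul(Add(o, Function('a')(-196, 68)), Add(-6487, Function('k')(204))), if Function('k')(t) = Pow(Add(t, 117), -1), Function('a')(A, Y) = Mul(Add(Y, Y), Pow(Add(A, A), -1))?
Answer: Rational(-142903786402, 5243) ≈ -2.7256e+7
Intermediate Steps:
o = 4202
Function('a')(A, Y) = Mul(Y, Pow(A, -1)) (Function('a')(A, Y) = Mul(Mul(2, Y), Pow(Mul(2, A), -1)) = Mul(Mul(2, Y), Mul(Rational(1, 2), Pow(A, -1))) = Mul(Y, Pow(A, -1)))
Function('k')(t) = Pow(Add(117, t), -1)
Mul(Add(o, Function('a')(-196, 68)), Add(-6487, Function('k')(204))) = Mul(Add(4202, Mul(68, Pow(-196, -1))), Add(-6487, Pow(Add(117, 204), -1))) = Mul(Add(4202, Mul(68, Rational(-1, 196))), Add(-6487, Pow(321, -1))) = Mul(Add(4202, Rational(-17, 49)), Add(-6487, Rational(1, 321))) = Mul(Rational(205881, 49), Rational(-2082326, 321)) = Rational(-142903786402, 5243)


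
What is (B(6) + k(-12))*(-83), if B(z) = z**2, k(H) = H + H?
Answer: -996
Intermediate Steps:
k(H) = 2*H
(B(6) + k(-12))*(-83) = (6**2 + 2*(-12))*(-83) = (36 - 24)*(-83) = 12*(-83) = -996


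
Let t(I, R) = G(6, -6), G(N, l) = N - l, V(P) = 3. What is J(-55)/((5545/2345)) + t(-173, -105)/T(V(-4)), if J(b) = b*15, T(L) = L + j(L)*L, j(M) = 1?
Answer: -384707/1109 ≈ -346.90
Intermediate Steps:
t(I, R) = 12 (t(I, R) = 6 - 1*(-6) = 6 + 6 = 12)
T(L) = 2*L (T(L) = L + 1*L = L + L = 2*L)
J(b) = 15*b
J(-55)/((5545/2345)) + t(-173, -105)/T(V(-4)) = (15*(-55))/((5545/2345)) + 12/((2*3)) = -825/(5545*(1/2345)) + 12/6 = -825/1109/469 + 12*(⅙) = -825*469/1109 + 2 = -386925/1109 + 2 = -384707/1109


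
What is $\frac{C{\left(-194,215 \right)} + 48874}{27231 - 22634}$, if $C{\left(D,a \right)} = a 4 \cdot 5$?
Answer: $\frac{53174}{4597} \approx 11.567$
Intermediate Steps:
$C{\left(D,a \right)} = 20 a$ ($C{\left(D,a \right)} = 4 a 5 = 20 a$)
$\frac{C{\left(-194,215 \right)} + 48874}{27231 - 22634} = \frac{20 \cdot 215 + 48874}{27231 - 22634} = \frac{4300 + 48874}{4597} = 53174 \cdot \frac{1}{4597} = \frac{53174}{4597}$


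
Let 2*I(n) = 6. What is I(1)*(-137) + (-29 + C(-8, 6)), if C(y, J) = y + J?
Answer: -442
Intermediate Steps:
C(y, J) = J + y
I(n) = 3 (I(n) = (½)*6 = 3)
I(1)*(-137) + (-29 + C(-8, 6)) = 3*(-137) + (-29 + (6 - 8)) = -411 + (-29 - 2) = -411 - 31 = -442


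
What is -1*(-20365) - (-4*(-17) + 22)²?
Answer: 12265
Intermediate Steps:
-1*(-20365) - (-4*(-17) + 22)² = 20365 - (68 + 22)² = 20365 - 1*90² = 20365 - 1*8100 = 20365 - 8100 = 12265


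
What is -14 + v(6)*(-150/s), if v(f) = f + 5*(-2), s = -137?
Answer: -2518/137 ≈ -18.380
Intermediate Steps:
v(f) = -10 + f (v(f) = f - 10 = -10 + f)
-14 + v(6)*(-150/s) = -14 + (-10 + 6)*(-150/(-137)) = -14 - (-600)*(-1)/137 = -14 - 4*150/137 = -14 - 600/137 = -2518/137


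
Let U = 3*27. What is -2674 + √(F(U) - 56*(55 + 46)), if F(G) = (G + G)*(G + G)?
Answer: -2674 + 2*√5147 ≈ -2530.5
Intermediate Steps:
U = 81
F(G) = 4*G² (F(G) = (2*G)*(2*G) = 4*G²)
-2674 + √(F(U) - 56*(55 + 46)) = -2674 + √(4*81² - 56*(55 + 46)) = -2674 + √(4*6561 - 56*101) = -2674 + √(26244 - 5656) = -2674 + √20588 = -2674 + 2*√5147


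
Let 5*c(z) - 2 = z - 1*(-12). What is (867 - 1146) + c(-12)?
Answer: -1393/5 ≈ -278.60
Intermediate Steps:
c(z) = 14/5 + z/5 (c(z) = ⅖ + (z - 1*(-12))/5 = ⅖ + (z + 12)/5 = ⅖ + (12 + z)/5 = ⅖ + (12/5 + z/5) = 14/5 + z/5)
(867 - 1146) + c(-12) = (867 - 1146) + (14/5 + (⅕)*(-12)) = -279 + (14/5 - 12/5) = -279 + ⅖ = -1393/5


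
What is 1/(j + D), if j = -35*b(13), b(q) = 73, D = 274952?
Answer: 1/272397 ≈ 3.6711e-6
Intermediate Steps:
j = -2555 (j = -35*73 = -2555)
1/(j + D) = 1/(-2555 + 274952) = 1/272397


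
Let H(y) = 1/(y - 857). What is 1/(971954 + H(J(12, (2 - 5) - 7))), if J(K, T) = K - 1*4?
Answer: 849/825188945 ≈ 1.0289e-6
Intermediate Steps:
J(K, T) = -4 + K (J(K, T) = K - 4 = -4 + K)
H(y) = 1/(-857 + y)
1/(971954 + H(J(12, (2 - 5) - 7))) = 1/(971954 + 1/(-857 + (-4 + 12))) = 1/(971954 + 1/(-857 + 8)) = 1/(971954 + 1/(-849)) = 1/(971954 - 1/849) = 1/(825188945/849) = 849/825188945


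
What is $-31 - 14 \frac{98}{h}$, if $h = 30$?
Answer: $- \frac{1151}{15} \approx -76.733$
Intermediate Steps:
$-31 - 14 \frac{98}{h} = -31 - 14 \cdot \frac{98}{30} = -31 - 14 \cdot 98 \cdot \frac{1}{30} = -31 - \frac{686}{15} = - \frac{1151}{15}$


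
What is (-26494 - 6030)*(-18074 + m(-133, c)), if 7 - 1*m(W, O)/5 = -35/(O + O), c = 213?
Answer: 124964347018/213 ≈ 5.8669e+8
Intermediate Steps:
m(W, O) = 35 + 175/(2*O) (m(W, O) = 35 - (-175)/(O + O) = 35 - (-175)/(2*O) = 35 + 175/(2*O))
(-26494 - 6030)*(-18074 + m(-133, c)) = (-26494 - 6030)*(-18074 + (35 + (175/2)/213)) = -32524*(-18074 + (35 + (175/2)*(1/213))) = -32524*(-18074 + (35 + 175/426)) = -32524*(-18074 + 15085/426) = -32524*(-7684439/426) = 124964347018/213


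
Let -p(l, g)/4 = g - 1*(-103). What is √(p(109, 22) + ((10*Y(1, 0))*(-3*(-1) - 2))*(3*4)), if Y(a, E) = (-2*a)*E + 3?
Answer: 2*I*√35 ≈ 11.832*I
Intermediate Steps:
p(l, g) = -412 - 4*g (p(l, g) = -4*(g - 1*(-103)) = -4*(g + 103) = -4*(103 + g) = -412 - 4*g)
Y(a, E) = 3 - 2*E*a (Y(a, E) = -2*E*a + 3 = 3 - 2*E*a)
√(p(109, 22) + ((10*Y(1, 0))*(-3*(-1) - 2))*(3*4)) = √((-412 - 4*22) + ((10*(3 - 2*0*1))*(-3*(-1) - 2))*(3*4)) = √((-412 - 88) + ((10*(3 + 0))*(3 - 2))*12) = √(-500 + ((10*3)*1)*12) = √(-500 + (30*1)*12) = √(-500 + 30*12) = √(-500 + 360) = √(-140) = 2*I*√35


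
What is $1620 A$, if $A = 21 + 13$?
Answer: $55080$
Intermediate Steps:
$A = 34$
$1620 A = 1620 \cdot 34 = 55080$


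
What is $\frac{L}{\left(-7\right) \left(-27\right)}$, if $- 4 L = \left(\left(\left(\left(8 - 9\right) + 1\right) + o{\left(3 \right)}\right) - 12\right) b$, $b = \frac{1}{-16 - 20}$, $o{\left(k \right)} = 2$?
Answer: $- \frac{5}{13608} \approx -0.00036743$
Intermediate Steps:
$b = - \frac{1}{36}$ ($b = \frac{1}{-36} = - \frac{1}{36} \approx -0.027778$)
$L = - \frac{5}{72}$ ($L = - \frac{\left(\left(\left(\left(8 - 9\right) + 1\right) + 2\right) - 12\right) \left(- \frac{1}{36}\right)}{4} = - \frac{\left(\left(\left(-1 + 1\right) + 2\right) - 12\right) \left(- \frac{1}{36}\right)}{4} = - \frac{\left(\left(0 + 2\right) - 12\right) \left(- \frac{1}{36}\right)}{4} = - \frac{\left(2 - 12\right) \left(- \frac{1}{36}\right)}{4} = - \frac{\left(-10\right) \left(- \frac{1}{36}\right)}{4} = \left(- \frac{1}{4}\right) \frac{5}{18} = - \frac{5}{72} \approx -0.069444$)
$\frac{L}{\left(-7\right) \left(-27\right)} = - \frac{5}{72 \left(\left(-7\right) \left(-27\right)\right)} = - \frac{5}{72 \cdot 189} = \left(- \frac{5}{72}\right) \frac{1}{189} = - \frac{5}{13608}$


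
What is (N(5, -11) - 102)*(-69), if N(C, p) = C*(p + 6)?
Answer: 8763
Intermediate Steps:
N(C, p) = C*(6 + p)
(N(5, -11) - 102)*(-69) = (5*(6 - 11) - 102)*(-69) = (5*(-5) - 102)*(-69) = (-25 - 102)*(-69) = -127*(-69) = 8763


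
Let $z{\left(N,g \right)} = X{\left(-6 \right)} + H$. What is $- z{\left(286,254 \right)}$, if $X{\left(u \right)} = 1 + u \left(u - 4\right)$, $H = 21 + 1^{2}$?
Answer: $-83$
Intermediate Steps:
$H = 22$ ($H = 21 + 1 = 22$)
$X{\left(u \right)} = 1 + u \left(-4 + u\right)$
$z{\left(N,g \right)} = 83$ ($z{\left(N,g \right)} = \left(1 + \left(-6\right)^{2} - -24\right) + 22 = \left(1 + 36 + 24\right) + 22 = 61 + 22 = 83$)
$- z{\left(286,254 \right)} = \left(-1\right) 83 = -83$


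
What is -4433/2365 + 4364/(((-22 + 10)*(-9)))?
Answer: 223684/5805 ≈ 38.533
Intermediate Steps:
-4433/2365 + 4364/(((-22 + 10)*(-9))) = -4433*1/2365 + 4364/((-12*(-9))) = -403/215 + 4364/108 = -403/215 + 4364*(1/108) = -403/215 + 1091/27 = 223684/5805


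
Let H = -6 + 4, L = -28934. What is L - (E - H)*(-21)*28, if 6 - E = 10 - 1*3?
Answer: -28346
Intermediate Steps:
H = -2
E = -1 (E = 6 - (10 - 1*3) = 6 - (10 - 3) = 6 - 1*7 = 6 - 7 = -1)
L - (E - H)*(-21)*28 = -28934 - (-1 - 1*(-2))*(-21)*28 = -28934 - (-1 + 2)*(-21)*28 = -28934 - 1*(-21)*28 = -28934 - (-21)*28 = -28934 - 1*(-588) = -28934 + 588 = -28346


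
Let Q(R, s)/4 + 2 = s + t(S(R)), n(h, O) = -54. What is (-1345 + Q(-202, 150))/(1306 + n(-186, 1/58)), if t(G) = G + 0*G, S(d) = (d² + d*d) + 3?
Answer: 325691/1252 ≈ 260.14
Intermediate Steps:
S(d) = 3 + 2*d² (S(d) = (d² + d²) + 3 = 2*d² + 3 = 3 + 2*d²)
t(G) = G (t(G) = G + 0 = G)
Q(R, s) = 4 + 4*s + 8*R² (Q(R, s) = -8 + 4*(s + (3 + 2*R²)) = -8 + 4*(3 + s + 2*R²) = -8 + (12 + 4*s + 8*R²) = 4 + 4*s + 8*R²)
(-1345 + Q(-202, 150))/(1306 + n(-186, 1/58)) = (-1345 + (4 + 4*150 + 8*(-202)²))/(1306 - 54) = (-1345 + (4 + 600 + 8*40804))/1252 = (-1345 + (4 + 600 + 326432))*(1/1252) = (-1345 + 327036)*(1/1252) = 325691*(1/1252) = 325691/1252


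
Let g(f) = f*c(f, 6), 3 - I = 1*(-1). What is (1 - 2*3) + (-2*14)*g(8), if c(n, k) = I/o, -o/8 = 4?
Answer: 23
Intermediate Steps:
o = -32 (o = -8*4 = -32)
I = 4 (I = 3 - (-1) = 3 - 1*(-1) = 3 + 1 = 4)
c(n, k) = -⅛ (c(n, k) = 4/(-32) = 4*(-1/32) = -⅛)
g(f) = -f/8 (g(f) = f*(-⅛) = -f/8)
(1 - 2*3) + (-2*14)*g(8) = (1 - 2*3) + (-2*14)*(-⅛*8) = (1 - 6) - 28*(-1) = -5 + 28 = 23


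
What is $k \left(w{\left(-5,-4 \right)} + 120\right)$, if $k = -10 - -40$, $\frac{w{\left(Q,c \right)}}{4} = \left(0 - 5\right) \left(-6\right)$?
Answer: $7200$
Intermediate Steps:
$w{\left(Q,c \right)} = 120$ ($w{\left(Q,c \right)} = 4 \left(0 - 5\right) \left(-6\right) = 4 \left(\left(-5\right) \left(-6\right)\right) = 4 \cdot 30 = 120$)
$k = 30$ ($k = -10 + 40 = 30$)
$k \left(w{\left(-5,-4 \right)} + 120\right) = 30 \left(120 + 120\right) = 30 \cdot 240 = 7200$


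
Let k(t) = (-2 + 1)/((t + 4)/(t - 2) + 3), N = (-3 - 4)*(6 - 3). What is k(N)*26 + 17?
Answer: 432/43 ≈ 10.047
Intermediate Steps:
N = -21 (N = -7*3 = -21)
k(t) = -1/(3 + (4 + t)/(-2 + t)) (k(t) = -1/((4 + t)/(-2 + t) + 3) = -1/(3 + (4 + t)/(-2 + t)))
k(N)*26 + 17 = ((2 - 1*(-21))/(2*(-1 + 2*(-21))))*26 + 17 = ((2 + 21)/(2*(-1 - 42)))*26 + 17 = ((½)*23/(-43))*26 + 17 = ((½)*(-1/43)*23)*26 + 17 = -23/86*26 + 17 = -299/43 + 17 = 432/43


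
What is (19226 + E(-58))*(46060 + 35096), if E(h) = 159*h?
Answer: 811884624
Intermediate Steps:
(19226 + E(-58))*(46060 + 35096) = (19226 + 159*(-58))*(46060 + 35096) = (19226 - 9222)*81156 = 10004*81156 = 811884624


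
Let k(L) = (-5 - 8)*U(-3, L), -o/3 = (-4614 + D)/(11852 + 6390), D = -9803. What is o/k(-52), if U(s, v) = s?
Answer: 1109/18242 ≈ 0.060794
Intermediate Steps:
o = 43251/18242 (o = -3*(-4614 - 9803)/(11852 + 6390) = -(-43251)/18242 = -3*(-14417/18242) = 43251/18242 ≈ 2.3710)
k(L) = 39 (k(L) = (-5 - 8)*(-3) = -13*(-3) = 39)
o/k(-52) = (43251/18242)/39 = (43251/18242)*(1/39) = 1109/18242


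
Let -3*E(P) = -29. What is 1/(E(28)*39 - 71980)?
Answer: -1/71603 ≈ -1.3966e-5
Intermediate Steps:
E(P) = 29/3 (E(P) = -1/3*(-29) = 29/3)
1/(E(28)*39 - 71980) = 1/((29/3)*39 - 71980) = 1/(377 - 71980) = 1/(-71603) = -1/71603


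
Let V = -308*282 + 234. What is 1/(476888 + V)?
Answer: 1/390266 ≈ 2.5624e-6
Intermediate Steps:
V = -86622 (V = -86856 + 234 = -86622)
1/(476888 + V) = 1/(476888 - 86622) = 1/390266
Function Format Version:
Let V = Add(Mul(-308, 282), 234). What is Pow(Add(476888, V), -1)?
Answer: Rational(1, 390266) ≈ 2.5624e-6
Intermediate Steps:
V = -86622 (V = Add(-86856, 234) = -86622)
Pow(Add(476888, V), -1) = Pow(Add(476888, -86622), -1) = Pow(390266, -1) = Rational(1, 390266)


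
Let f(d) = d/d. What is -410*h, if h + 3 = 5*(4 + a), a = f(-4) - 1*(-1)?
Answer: -11070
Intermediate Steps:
f(d) = 1
a = 2 (a = 1 - 1*(-1) = 1 + 1 = 2)
h = 27 (h = -3 + 5*(4 + 2) = -3 + 5*6 = -3 + 30 = 27)
-410*h = -410*27 = -11070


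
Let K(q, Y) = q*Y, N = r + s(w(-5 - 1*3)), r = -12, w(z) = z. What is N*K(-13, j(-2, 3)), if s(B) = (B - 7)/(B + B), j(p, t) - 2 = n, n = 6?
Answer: 2301/2 ≈ 1150.5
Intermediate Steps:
j(p, t) = 8 (j(p, t) = 2 + 6 = 8)
s(B) = (-7 + B)/(2*B) (s(B) = (-7 + B)/((2*B)) = (-7 + B)*(1/(2*B)) = (-7 + B)/(2*B))
N = -177/16 (N = -12 + (-7 + (-5 - 1*3))/(2*(-5 - 1*3)) = -12 + (-7 + (-5 - 3))/(2*(-5 - 3)) = -12 + (1/2)*(-7 - 8)/(-8) = -12 + (1/2)*(-1/8)*(-15) = -12 + 15/16 = -177/16 ≈ -11.063)
K(q, Y) = Y*q
N*K(-13, j(-2, 3)) = -177*(-13)/2 = -177/16*(-104) = 2301/2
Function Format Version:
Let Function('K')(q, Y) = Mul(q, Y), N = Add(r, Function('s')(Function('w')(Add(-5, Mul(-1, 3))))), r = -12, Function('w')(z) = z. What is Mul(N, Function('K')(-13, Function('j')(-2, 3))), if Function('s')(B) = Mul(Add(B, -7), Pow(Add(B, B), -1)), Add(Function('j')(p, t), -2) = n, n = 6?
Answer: Rational(2301, 2) ≈ 1150.5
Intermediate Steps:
Function('j')(p, t) = 8 (Function('j')(p, t) = Add(2, 6) = 8)
Function('s')(B) = Mul(Rational(1, 2), Pow(B, -1), Add(-7, B)) (Function('s')(B) = Mul(Add(-7, B), Pow(Mul(2, B), -1)) = Mul(Add(-7, B), Mul(Rational(1, 2), Pow(B, -1))) = Mul(Rational(1, 2), Pow(B, -1), Add(-7, B)))
N = Rational(-177, 16) (N = Add(-12, Mul(Rational(1, 2), Pow(Add(-5, Mul(-1, 3)), -1), Add(-7, Add(-5, Mul(-1, 3))))) = Add(-12, Mul(Rational(1, 2), Pow(Add(-5, -3), -1), Add(-7, Add(-5, -3)))) = Add(-12, Mul(Rational(1, 2), Pow(-8, -1), Add(-7, -8))) = Add(-12, Mul(Rational(1, 2), Rational(-1, 8), -15)) = Add(-12, Rational(15, 16)) = Rational(-177, 16) ≈ -11.063)
Function('K')(q, Y) = Mul(Y, q)
Mul(N, Function('K')(-13, Function('j')(-2, 3))) = Mul(Rational(-177, 16), Mul(8, -13)) = Mul(Rational(-177, 16), -104) = Rational(2301, 2)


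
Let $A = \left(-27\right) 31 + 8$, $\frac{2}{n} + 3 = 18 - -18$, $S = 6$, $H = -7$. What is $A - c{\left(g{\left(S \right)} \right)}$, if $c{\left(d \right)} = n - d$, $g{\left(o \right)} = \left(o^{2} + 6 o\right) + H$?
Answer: $- \frac{25214}{33} \approx -764.06$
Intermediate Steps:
$n = \frac{2}{33}$ ($n = \frac{2}{-3 + \left(18 - -18\right)} = \frac{2}{-3 + \left(18 + 18\right)} = \frac{2}{-3 + 36} = \frac{2}{33} \approx 0.060606$)
$g{\left(o \right)} = -7 + o^{2} + 6 o$ ($g{\left(o \right)} = \left(o^{2} + 6 o\right) - 7 = -7 + o^{2} + 6 o$)
$c{\left(d \right)} = \frac{2}{33} - d$
$A = -829$ ($A = -837 + 8 = -829$)
$A - c{\left(g{\left(S \right)} \right)} = -829 - \left(\frac{2}{33} - \left(-7 + 6^{2} + 6 \cdot 6\right)\right) = -829 - \left(\frac{2}{33} - \left(-7 + 36 + 36\right)\right) = -829 - \left(\frac{2}{33} - 65\right) = -829 - - \frac{2143}{33} = -829 + \frac{2143}{33} = - \frac{25214}{33}$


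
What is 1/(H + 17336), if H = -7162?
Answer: 1/10174 ≈ 9.8290e-5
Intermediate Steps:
1/(H + 17336) = 1/(-7162 + 17336) = 1/10174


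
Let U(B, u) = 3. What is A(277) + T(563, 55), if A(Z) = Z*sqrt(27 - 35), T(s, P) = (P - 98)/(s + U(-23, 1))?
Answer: -43/566 + 554*I*sqrt(2) ≈ -0.075972 + 783.47*I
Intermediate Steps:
T(s, P) = (-98 + P)/(3 + s) (T(s, P) = (P - 98)/(s + 3) = (-98 + P)/(3 + s))
A(Z) = 2*I*Z*sqrt(2) (A(Z) = Z*sqrt(-8) = Z*(2*I*sqrt(2)) = 2*I*Z*sqrt(2))
A(277) + T(563, 55) = 2*I*277*sqrt(2) + (-98 + 55)/(3 + 563) = 554*I*sqrt(2) - 43/566 = -43/566 + 554*I*sqrt(2)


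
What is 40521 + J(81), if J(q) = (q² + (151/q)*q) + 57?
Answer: 47290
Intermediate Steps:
J(q) = 208 + q² (J(q) = (q² + 151) + 57 = (151 + q²) + 57 = 208 + q²)
40521 + J(81) = 40521 + (208 + 81²) = 40521 + (208 + 6561) = 40521 + 6769 = 47290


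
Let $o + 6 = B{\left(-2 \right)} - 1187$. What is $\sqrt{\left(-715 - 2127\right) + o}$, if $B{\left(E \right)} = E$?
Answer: $i \sqrt{4037} \approx 63.537 i$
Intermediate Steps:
$o = -1195$ ($o = -6 - 1189 = -1195$)
$\sqrt{\left(-715 - 2127\right) + o} = \sqrt{\left(-715 - 2127\right) - 1195} = \sqrt{-2842 - 1195} = \sqrt{-4037} = i \sqrt{4037}$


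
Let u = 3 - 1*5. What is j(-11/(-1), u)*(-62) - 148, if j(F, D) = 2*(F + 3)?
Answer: -1884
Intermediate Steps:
u = -2 (u = 3 - 5 = -2)
j(F, D) = 6 + 2*F (j(F, D) = 2*(3 + F) = 6 + 2*F)
j(-11/(-1), u)*(-62) - 148 = (6 + 2*(-11/(-1)))*(-62) - 148 = (6 + 2*(-11*(-1)))*(-62) - 148 = (6 + 2*11)*(-62) - 148 = (6 + 22)*(-62) - 148 = 28*(-62) - 148 = -1736 - 148 = -1884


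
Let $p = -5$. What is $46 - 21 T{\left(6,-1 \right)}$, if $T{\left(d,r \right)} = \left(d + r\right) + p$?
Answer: $46$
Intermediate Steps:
$T{\left(d,r \right)} = -5 + d + r$ ($T{\left(d,r \right)} = \left(d + r\right) - 5 = -5 + d + r$)
$46 - 21 T{\left(6,-1 \right)} = 46 - 21 \left(-5 + 6 - 1\right) = 46 - 0 = 46 + 0 = 46$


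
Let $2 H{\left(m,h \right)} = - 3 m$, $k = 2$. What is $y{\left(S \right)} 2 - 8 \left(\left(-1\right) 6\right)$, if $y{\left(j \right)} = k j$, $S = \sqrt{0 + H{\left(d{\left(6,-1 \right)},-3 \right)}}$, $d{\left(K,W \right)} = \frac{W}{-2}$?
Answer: $48 + 2 i \sqrt{3} \approx 48.0 + 3.4641 i$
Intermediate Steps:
$d{\left(K,W \right)} = - \frac{W}{2}$ ($d{\left(K,W \right)} = W \left(- \frac{1}{2}\right) = - \frac{W}{2}$)
$H{\left(m,h \right)} = - \frac{3 m}{2}$ ($H{\left(m,h \right)} = \frac{\left(-3\right) m}{2} = - \frac{3 m}{2}$)
$S = \frac{i \sqrt{3}}{2}$ ($S = \sqrt{0 - \frac{3 \left(\left(- \frac{1}{2}\right) \left(-1\right)\right)}{2}} = \sqrt{0 - \frac{3}{4}} = \sqrt{- \frac{3}{4}} = \frac{i \sqrt{3}}{2} \approx 0.86602 i$)
$y{\left(j \right)} = 2 j$
$y{\left(S \right)} 2 - 8 \left(\left(-1\right) 6\right) = 2 \frac{i \sqrt{3}}{2} \cdot 2 - 8 \left(\left(-1\right) 6\right) = i \sqrt{3} \cdot 2 - -48 = 2 i \sqrt{3} + 48 = 48 + 2 i \sqrt{3}$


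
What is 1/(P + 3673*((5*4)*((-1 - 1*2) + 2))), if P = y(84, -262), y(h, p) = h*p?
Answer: -1/95468 ≈ -1.0475e-5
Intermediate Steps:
P = -22008 (P = 84*(-262) = -22008)
1/(P + 3673*((5*4)*((-1 - 1*2) + 2))) = 1/(-22008 + 3673*((5*4)*((-1 - 1*2) + 2))) = 1/(-22008 + 3673*(20*((-1 - 2) + 2))) = 1/(-22008 + 3673*(20*(-3 + 2))) = 1/(-22008 + 3673*(20*(-1))) = 1/(-22008 + 3673*(-20)) = 1/(-22008 - 73460) = 1/(-95468) = -1/95468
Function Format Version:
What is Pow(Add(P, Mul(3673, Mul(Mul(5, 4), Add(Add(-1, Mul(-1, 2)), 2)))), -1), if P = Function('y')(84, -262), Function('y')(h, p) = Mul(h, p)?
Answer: Rational(-1, 95468) ≈ -1.0475e-5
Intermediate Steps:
P = -22008 (P = Mul(84, -262) = -22008)
Pow(Add(P, Mul(3673, Mul(Mul(5, 4), Add(Add(-1, Mul(-1, 2)), 2)))), -1) = Pow(Add(-22008, Mul(3673, Mul(Mul(5, 4), Add(Add(-1, Mul(-1, 2)), 2)))), -1) = Pow(Add(-22008, Mul(3673, Mul(20, Add(Add(-1, -2), 2)))), -1) = Pow(Add(-22008, Mul(3673, Mul(20, Add(-3, 2)))), -1) = Pow(Add(-22008, Mul(3673, Mul(20, -1))), -1) = Pow(Add(-22008, Mul(3673, -20)), -1) = Pow(Add(-22008, -73460), -1) = Pow(-95468, -1) = Rational(-1, 95468)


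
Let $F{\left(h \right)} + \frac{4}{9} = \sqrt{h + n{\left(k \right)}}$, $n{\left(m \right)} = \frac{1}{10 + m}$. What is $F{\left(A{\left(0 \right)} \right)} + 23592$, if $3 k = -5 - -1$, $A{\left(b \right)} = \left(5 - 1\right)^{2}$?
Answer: $\frac{212324}{9} + \frac{\sqrt{10894}}{26} \approx 23596.0$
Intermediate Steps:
$A{\left(b \right)} = 16$ ($A{\left(b \right)} = 4^{2} = 16$)
$k = - \frac{4}{3}$ ($k = \frac{-5 - -1}{3} = \frac{-5 + 1}{3} = \frac{1}{3} \left(-4\right) = - \frac{4}{3} \approx -1.3333$)
$F{\left(h \right)} = - \frac{4}{9} + \sqrt{\frac{3}{26} + h}$ ($F{\left(h \right)} = - \frac{4}{9} + \sqrt{h + \frac{1}{10 - \frac{4}{3}}} = - \frac{4}{9} + \sqrt{h + \frac{1}{\frac{26}{3}}} = - \frac{4}{9} + \sqrt{h + \frac{3}{26}} = - \frac{4}{9} + \sqrt{\frac{3}{26} + h}$)
$F{\left(A{\left(0 \right)} \right)} + 23592 = \left(- \frac{4}{9} + \frac{\sqrt{78 + 676 \cdot 16}}{26}\right) + 23592 = \left(- \frac{4}{9} + \frac{\sqrt{78 + 10816}}{26}\right) + 23592 = \left(- \frac{4}{9} + \frac{\sqrt{10894}}{26}\right) + 23592 = \frac{212324}{9} + \frac{\sqrt{10894}}{26}$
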